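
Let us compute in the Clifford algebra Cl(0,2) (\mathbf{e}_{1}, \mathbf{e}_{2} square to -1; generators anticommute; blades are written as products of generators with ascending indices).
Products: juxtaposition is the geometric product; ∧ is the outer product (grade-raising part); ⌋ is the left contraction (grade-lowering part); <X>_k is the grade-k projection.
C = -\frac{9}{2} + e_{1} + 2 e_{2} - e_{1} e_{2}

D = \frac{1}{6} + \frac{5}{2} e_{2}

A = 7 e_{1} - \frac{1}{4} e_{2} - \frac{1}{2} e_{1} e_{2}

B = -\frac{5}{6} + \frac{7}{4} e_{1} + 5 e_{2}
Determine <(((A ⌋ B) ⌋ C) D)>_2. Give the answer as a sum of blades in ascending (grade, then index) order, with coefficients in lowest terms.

step 1: -11
step 2: \frac{99}{2} - 11 e_{1} - 22 e_{2} + 11 e_{1} e_{2}
step 3: \frac{253}{4} - \frac{88}{3} e_{1} + \frac{1441}{12} e_{2} - \frac{77}{3} e_{1} e_{2}
step 4: -\frac{77}{3} e_{1} e_{2}
Answer: -\frac{77}{3} e_{1} e_{2}


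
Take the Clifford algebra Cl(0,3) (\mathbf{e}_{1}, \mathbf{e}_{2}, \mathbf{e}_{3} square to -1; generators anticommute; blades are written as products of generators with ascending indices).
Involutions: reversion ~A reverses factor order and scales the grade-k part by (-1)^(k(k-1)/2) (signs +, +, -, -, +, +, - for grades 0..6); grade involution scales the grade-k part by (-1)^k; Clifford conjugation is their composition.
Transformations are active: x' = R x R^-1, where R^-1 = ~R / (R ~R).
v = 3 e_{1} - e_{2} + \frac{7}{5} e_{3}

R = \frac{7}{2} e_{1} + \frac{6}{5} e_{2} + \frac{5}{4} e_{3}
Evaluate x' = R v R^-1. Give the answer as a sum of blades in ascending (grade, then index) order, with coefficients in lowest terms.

~R = \frac{7}{2} e_{1} + \frac{6}{5} e_{2} + \frac{5}{4} e_{3}, and R ~R = -\frac{6101}{400}, so R^-1 = ~R / (-\frac{6101}{400}).
R v = -\frac{221}{20} - \frac{71}{10} e_{1} e_{2} + \frac{23}{20} e_{1} e_{3} + \frac{293}{100} e_{2} e_{3}
Answer: \frac{12637}{6101} e_{1} + \frac{16709}{6101} e_{2} + \frac{12543}{30505} e_{3}


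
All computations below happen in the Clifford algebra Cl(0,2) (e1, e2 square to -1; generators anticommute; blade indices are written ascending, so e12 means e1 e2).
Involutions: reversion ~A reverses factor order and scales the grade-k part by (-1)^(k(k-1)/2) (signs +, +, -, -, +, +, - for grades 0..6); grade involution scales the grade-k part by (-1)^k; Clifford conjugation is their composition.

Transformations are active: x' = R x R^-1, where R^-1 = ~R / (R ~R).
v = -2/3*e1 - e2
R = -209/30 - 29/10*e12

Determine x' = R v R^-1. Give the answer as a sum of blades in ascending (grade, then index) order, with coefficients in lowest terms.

~R = -209/30 + 29/10*e12, and R ~R = 1025/18, so R^-1 = ~R / (1025/18).
R v = 157/90*e1 + 89/10*e2
Answer: 18437/76875*e1 - 30178/25625*e2


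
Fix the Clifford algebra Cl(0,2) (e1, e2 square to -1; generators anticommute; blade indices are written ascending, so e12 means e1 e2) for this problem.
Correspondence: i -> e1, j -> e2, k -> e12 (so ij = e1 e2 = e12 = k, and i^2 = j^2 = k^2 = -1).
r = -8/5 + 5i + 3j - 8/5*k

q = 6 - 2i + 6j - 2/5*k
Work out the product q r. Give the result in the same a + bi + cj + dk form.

In blades: q = 6 - 2*e1 + 6*e2 - 2/5*e12, r = -8/5 + 5*e1 + 3*e2 - 8/5*e12.
Distribute q over r term by term (generator squares from the signature, products reordered to ascending indices): (6)*r = -48/5 + 30*e1 + 18*e2 - 48/5*e12; (-2*e1)*r = 10 + 16/5*e1 - 16/5*e2 - 6*e12; (6*e2)*r = -18 - 48/5*e1 - 48/5*e2 - 30*e12; (-2/5*e12)*r = -16/25 + 6/5*e1 - 2*e2 + 16/25*e12.
Sum: -456/25 + 124/5*e1 + 16/5*e2 - 1124/25*e12; translating back through the correspondence:
Answer: -456/25 + 124/5*i + 16/5*j - 1124/25*k


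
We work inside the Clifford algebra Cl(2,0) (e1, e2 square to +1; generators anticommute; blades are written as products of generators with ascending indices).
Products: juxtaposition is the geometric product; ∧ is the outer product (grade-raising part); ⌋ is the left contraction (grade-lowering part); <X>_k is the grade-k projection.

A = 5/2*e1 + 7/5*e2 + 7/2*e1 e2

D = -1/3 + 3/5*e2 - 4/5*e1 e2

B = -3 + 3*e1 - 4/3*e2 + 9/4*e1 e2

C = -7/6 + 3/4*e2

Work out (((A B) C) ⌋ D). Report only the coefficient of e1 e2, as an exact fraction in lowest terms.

step 1: -269/120 - 919/60*e1 - 363/40*e2 - 541/30*e1 e2
step 2: -1207/288 + 391/90*e1 + 285/32*e2 + 6877/720*e1 e2
step 3: 38831/2700 + 57/8*e1 - 43129/7200*e2 + 1207/360*e1 e2
Answer: 1207/360


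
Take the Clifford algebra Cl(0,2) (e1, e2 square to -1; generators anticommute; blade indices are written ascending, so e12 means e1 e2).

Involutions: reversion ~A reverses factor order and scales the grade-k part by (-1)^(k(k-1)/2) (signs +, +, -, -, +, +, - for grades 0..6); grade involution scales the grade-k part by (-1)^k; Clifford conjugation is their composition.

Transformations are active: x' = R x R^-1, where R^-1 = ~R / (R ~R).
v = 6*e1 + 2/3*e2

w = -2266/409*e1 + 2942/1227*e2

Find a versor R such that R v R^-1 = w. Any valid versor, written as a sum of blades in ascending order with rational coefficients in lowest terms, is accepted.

Equal squares first: v^2 = w^2 = -328/9. Then v + w = 188/409*e1 + 3760/1227*e2 is a versor taking v to w, provided it is invertible.
Answer: 188/409*e1 + 3760/1227*e2


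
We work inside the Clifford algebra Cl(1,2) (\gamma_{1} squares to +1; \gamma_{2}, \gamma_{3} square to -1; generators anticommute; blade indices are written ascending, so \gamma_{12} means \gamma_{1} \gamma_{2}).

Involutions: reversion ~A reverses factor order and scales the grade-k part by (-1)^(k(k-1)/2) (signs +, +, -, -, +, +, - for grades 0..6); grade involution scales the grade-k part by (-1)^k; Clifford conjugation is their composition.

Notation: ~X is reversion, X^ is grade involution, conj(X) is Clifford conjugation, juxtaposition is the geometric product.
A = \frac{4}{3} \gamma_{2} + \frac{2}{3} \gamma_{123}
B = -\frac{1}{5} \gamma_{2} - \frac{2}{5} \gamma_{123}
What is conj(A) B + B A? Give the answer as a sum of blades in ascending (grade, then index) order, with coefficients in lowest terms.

first term: \frac{2}{5} \gamma_{13}
second term: \frac{8}{15} - \frac{2}{3} \gamma_{13}
Answer: \frac{8}{15} - \frac{4}{15} \gamma_{13}


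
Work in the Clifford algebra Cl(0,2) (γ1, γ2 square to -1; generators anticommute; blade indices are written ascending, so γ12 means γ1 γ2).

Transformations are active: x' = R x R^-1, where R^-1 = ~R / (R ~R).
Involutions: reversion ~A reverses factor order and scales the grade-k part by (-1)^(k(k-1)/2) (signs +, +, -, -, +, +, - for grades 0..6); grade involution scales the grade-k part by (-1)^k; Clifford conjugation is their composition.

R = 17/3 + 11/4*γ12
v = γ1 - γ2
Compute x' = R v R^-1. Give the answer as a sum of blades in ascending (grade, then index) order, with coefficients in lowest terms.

~R = 17/3 - 11/4*γ12, and R ~R = 5713/144, so R^-1 = ~R / (5713/144).
R v = 101/12*γ1 - 35/12*γ2
Answer: 8023/5713*γ1 + 953/5713*γ2


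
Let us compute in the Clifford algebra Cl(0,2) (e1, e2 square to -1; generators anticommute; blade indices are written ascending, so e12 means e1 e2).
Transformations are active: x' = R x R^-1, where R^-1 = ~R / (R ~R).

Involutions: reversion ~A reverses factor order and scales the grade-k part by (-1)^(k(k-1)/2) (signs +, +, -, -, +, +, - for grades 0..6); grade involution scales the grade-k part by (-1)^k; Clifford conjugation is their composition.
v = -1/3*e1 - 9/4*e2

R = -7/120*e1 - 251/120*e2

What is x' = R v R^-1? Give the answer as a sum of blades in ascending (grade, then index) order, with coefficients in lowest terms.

~R = -7/120*e1 - 251/120*e2, and R ~R = -1261/288, so R^-1 = ~R / (-1261/288).
R v = -1361/288 - 163/288*e12
Answer: 5231/25220*e1 - 42844/18915*e2


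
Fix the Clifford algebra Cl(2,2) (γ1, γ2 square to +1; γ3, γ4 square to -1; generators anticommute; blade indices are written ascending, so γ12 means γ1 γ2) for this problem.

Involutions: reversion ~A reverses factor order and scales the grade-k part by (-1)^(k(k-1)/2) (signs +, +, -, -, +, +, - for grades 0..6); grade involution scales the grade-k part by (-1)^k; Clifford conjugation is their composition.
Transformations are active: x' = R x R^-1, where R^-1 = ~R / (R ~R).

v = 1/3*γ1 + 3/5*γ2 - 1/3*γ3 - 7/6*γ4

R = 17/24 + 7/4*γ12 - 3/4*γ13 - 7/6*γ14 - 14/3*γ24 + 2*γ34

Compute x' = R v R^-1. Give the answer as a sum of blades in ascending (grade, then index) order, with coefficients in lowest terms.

~R = 17/24 - 7/4*γ12 + 3/4*γ13 + 7/6*γ14 + 14/3*γ24 - 2*γ34, and R ~R = -9295/576, so R^-1 = ~R / (-9295/576).
R v = -13/40*γ1 - 2017/360*γ2 + 169/72*γ3 + 407/240*γ4 - 2/15*γ123 - 1043/360*γ124 + 83/72*γ134 - 16/45*γ234
Answer: 30259/27885*γ1 - 839/1859*γ2 + 3269/27885*γ3 + 85831/55770*γ4


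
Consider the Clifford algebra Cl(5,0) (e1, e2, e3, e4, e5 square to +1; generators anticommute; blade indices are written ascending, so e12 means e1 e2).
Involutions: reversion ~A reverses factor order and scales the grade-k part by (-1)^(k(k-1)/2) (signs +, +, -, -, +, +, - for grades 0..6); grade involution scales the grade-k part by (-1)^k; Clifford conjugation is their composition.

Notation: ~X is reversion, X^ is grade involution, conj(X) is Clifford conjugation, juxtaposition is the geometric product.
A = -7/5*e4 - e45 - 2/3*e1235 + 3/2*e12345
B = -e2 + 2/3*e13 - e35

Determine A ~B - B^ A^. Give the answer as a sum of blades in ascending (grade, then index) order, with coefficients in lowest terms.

first term: 2/3*e12 - 7/5*e24 + 4/9*e25 - e34 + 3/2*e124 + 14/15*e134 + 2/3*e135 + 7/5*e345 + 13/6*e1345
second term: -2/3*e12 + 7/5*e24 - 4/9*e25 - e34 + 3/2*e124 + 14/15*e134 + 2/3*e135 - 2*e245 + 7/5*e345 + 5/6*e1345
Answer: 4/3*e12 - 14/5*e24 + 8/9*e25 + 2*e245 + 4/3*e1345


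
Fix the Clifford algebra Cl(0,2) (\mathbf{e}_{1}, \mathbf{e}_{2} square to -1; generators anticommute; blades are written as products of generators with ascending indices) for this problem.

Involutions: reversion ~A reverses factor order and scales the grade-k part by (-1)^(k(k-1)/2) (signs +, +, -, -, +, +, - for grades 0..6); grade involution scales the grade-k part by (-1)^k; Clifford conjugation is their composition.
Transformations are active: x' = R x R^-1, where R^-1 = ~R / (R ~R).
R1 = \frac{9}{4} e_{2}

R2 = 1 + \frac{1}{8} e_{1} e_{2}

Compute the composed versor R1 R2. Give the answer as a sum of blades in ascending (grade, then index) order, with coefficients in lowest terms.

Distribute over the terms of R1 (each basis-blade product reordered to ascending indices, repeated generators contracted through their squares):
(\frac{9}{4} e_{2}) R2 = \frac{9}{32} e_{1} + \frac{9}{4} e_{2}
Answer: \frac{9}{32} e_{1} + \frac{9}{4} e_{2}


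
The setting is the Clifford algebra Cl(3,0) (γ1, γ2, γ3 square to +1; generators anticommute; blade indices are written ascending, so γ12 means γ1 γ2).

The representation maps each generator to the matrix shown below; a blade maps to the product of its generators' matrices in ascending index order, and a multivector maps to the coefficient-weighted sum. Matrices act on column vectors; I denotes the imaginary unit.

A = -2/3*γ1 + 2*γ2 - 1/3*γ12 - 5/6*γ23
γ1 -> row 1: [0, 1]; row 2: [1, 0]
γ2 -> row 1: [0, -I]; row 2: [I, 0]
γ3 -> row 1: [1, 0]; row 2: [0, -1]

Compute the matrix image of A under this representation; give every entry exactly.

Bivector images (products of the table entries): rho(γ12) = rho(γ1)rho(γ2) = row 1: [I, 0]; row 2: [0, -I]; rho(γ23) = rho(γ2)rho(γ3) = row 1: [0, I]; row 2: [I, 0].
M = (-2/3)*rho(γ1) + (2)*rho(γ2) + (-1/3)*rho(γ12) + (-5/6)*rho(γ23), summed entrywise:
Answer: row 1: [-I/3, -2/3 - 17*I/6]; row 2: [-2/3 + 7*I/6, I/3]


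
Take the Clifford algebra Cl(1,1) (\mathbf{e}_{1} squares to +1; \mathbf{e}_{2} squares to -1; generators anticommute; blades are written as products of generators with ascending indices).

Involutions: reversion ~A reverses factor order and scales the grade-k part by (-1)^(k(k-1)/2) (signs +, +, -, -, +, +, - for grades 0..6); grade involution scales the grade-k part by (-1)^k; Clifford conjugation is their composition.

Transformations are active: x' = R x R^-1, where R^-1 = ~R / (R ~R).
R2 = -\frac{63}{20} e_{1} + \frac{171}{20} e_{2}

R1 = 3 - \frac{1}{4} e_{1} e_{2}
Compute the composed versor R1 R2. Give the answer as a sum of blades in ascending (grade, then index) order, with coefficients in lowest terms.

Distribute over the terms of R1 (each basis-blade product reordered to ascending indices, repeated generators contracted through their squares):
(3) R2 = -\frac{189}{20} e_{1} + \frac{513}{20} e_{2}
(-\frac{1}{4} e_{1} e_{2}) R2 = \frac{171}{80} e_{1} - \frac{63}{80} e_{2}
Summing the partial products and collecting blades:
Answer: -\frac{117}{16} e_{1} + \frac{1989}{80} e_{2}


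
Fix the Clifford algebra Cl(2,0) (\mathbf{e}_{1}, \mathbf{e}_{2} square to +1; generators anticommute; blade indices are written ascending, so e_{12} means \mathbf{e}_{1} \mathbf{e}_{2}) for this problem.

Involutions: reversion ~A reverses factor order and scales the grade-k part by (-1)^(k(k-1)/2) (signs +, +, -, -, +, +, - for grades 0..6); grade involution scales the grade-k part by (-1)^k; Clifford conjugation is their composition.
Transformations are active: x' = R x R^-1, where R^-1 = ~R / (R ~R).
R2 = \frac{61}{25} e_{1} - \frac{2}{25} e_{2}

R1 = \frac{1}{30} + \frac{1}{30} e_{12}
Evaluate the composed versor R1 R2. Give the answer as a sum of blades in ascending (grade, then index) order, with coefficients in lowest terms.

Distribute over the terms of R1 (each basis-blade product reordered to ascending indices, repeated generators contracted through their squares):
(\frac{1}{30}) R2 = \frac{61}{750} e_{1} - \frac{1}{375} e_{2}
(\frac{1}{30} e_{12}) R2 = -\frac{1}{375} e_{1} - \frac{61}{750} e_{2}
Summing the partial products and collecting blades:
Answer: \frac{59}{750} e_{1} - \frac{21}{250} e_{2}


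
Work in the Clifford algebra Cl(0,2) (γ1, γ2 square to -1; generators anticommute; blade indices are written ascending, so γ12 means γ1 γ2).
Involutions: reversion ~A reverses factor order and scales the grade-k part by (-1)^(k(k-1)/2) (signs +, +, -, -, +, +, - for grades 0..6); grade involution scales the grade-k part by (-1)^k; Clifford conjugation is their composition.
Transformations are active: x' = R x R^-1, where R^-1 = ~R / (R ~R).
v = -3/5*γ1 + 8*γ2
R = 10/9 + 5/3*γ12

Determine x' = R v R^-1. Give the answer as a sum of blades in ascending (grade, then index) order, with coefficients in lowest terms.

~R = 10/9 - 5/3*γ12, and R ~R = 325/81, so R^-1 = ~R / (325/81).
R v = -14*γ1 + 71/9*γ2
Answer: -93/13*γ1 - 236/65*γ2


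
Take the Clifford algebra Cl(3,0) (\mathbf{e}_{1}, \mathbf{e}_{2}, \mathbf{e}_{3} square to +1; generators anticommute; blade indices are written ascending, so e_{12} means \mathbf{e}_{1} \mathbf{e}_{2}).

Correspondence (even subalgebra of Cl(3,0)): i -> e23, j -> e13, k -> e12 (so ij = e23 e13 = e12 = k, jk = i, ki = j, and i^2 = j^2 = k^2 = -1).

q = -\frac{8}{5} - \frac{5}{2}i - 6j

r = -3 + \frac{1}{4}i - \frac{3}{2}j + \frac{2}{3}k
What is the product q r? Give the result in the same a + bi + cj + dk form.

In blades: q = -\frac{8}{5} - 6 e_{13} - \frac{5}{2} e_{23}, r = -3 + \frac{2}{3} e_{12} - \frac{3}{2} e_{13} + \frac{1}{4} e_{23}.
Distribute q over r term by term (generator squares from the signature, products reordered to ascending indices): (-\frac{8}{5})*r = \frac{24}{5} - \frac{16}{15} e_{12} + \frac{12}{5} e_{13} - \frac{2}{5} e_{23}; (-6 e_{13})*r = -9 + \frac{3}{2} e_{12} + 18 e_{13} - 4 e_{23}; (-\frac{5}{2} e_{23})*r = \frac{5}{8} + \frac{15}{4} e_{12} + \frac{5}{3} e_{13} + \frac{15}{2} e_{23}.
Sum: -\frac{143}{40} + \frac{251}{60} e_{12} + \frac{331}{15} e_{13} + \frac{31}{10} e_{23}; translating back through the correspondence:
Answer: -\frac{143}{40} + \frac{31}{10}i + \frac{331}{15}j + \frac{251}{60}k


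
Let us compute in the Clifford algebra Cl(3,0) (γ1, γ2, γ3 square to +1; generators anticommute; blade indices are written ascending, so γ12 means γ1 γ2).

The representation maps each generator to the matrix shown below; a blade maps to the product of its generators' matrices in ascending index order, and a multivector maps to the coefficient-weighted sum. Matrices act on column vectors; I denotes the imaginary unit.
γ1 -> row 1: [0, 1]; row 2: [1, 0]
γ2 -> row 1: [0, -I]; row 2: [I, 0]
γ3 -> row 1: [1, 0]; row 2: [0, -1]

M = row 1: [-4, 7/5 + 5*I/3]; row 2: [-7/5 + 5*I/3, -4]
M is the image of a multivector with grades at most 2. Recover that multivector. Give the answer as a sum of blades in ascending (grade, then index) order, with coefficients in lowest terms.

Method: 1, rho(γ1), rho(γ2), rho(γ3) form a trace-orthogonal basis of the 2x2 complex matrices (tr(X Y) = 2 if X = Y, else 0), so M = m0*1 + m1*rho(γ1) + m2*rho(γ2) + m3*rho(γ3) with m0 = tr(M)/2 = -4, m1 = tr(M rho(γ1))/2 = 5*I/3, m2 = tr(M rho(γ2))/2 = 7*I/5, m3 = tr(M rho(γ3))/2 = 0.
Multiplying table entries, the bivector images are rho(γ12) = I*rho(γ3), rho(γ13) = -I*rho(γ2), rho(γ23) = I*rho(γ1); with real blade coefficients the real parts of m0..m3 are the coefficients of 1, γ1, γ2, γ3 and the imaginary parts give the bivectors (γ23: Im m1, γ13: -Im m2, γ12: Im m3).
Answer: -4 - 7/5*γ13 + 5/3*γ23


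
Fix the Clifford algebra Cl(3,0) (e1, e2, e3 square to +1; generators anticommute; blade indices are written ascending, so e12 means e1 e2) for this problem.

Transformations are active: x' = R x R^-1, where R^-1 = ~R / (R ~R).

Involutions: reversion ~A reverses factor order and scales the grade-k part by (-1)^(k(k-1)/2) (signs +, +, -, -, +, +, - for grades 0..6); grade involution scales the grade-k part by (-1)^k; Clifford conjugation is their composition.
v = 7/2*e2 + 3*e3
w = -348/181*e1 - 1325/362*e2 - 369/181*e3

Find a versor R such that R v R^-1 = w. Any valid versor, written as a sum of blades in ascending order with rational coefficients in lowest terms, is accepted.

Key observation: q(v) = q(w) = 85/4 (sandwiches preserve the norm), so R = v + w = -348/181*e1 - 29/181*e2 + 174/181*e3 works whenever it is invertible — the component of v along it is kept and (v - w)/2 reverses, sending v to w.
Answer: -348/181*e1 - 29/181*e2 + 174/181*e3


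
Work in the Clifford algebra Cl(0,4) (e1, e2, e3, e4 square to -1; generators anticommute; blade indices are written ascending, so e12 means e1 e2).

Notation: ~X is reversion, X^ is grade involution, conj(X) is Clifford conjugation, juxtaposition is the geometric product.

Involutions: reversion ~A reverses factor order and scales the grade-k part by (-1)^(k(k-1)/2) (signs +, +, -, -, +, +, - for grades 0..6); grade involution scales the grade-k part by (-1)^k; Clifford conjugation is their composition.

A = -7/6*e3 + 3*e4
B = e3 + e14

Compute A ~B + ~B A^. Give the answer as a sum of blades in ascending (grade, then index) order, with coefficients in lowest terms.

first term: 7/6 - 3*e1 - 3*e34 - 7/6*e134
second term: -7/6 - 3*e1 - 3*e34 + 7/6*e134
Answer: -6*e1 - 6*e34


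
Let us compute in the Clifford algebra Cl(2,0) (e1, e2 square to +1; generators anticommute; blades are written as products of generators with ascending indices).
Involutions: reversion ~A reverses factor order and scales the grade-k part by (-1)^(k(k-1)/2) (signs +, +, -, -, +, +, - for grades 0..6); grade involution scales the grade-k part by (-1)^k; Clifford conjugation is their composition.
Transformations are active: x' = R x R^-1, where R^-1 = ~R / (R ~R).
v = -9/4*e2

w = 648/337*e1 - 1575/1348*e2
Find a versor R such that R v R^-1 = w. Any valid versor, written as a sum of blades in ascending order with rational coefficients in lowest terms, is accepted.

The midline construction: v and w both square to 81/16, so reflecting in their sum 648/337*e1 - 1152/337*e2 exchanges them.
Answer: 648/337*e1 - 1152/337*e2


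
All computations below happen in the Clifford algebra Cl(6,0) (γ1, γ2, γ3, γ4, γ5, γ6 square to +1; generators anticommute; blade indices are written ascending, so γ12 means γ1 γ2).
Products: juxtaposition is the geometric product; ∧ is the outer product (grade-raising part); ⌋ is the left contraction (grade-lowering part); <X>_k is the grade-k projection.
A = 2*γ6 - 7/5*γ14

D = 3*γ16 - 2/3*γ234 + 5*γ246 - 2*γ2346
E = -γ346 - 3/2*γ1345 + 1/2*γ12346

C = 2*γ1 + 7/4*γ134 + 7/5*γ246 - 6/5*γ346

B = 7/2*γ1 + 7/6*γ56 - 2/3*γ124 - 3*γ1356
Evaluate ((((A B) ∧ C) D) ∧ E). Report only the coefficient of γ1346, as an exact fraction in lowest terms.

step 1: 14/15*γ2 + 49/10*γ4 - 7/3*γ5 - 7*γ16 + 6*γ135 + 4/3*γ1246 - 49/30*γ1456 + 21/5*γ3456
step 2: -28/15*γ12 - 49/5*γ14 + 14/3*γ15 - 49/30*γ1234 + 49/12*γ1345 - 28/25*γ2346 - 49/15*γ2456 + 14/5*γ3456 + 42/5*γ13456 - 42/5*γ123456
step 3: 56/25 - 49/45*γ1 - 28/5*γ3 + 49/3*γ5 + 56/75*γ6 - 84/5*γ15 - 49/15*γ16 + 28/5*γ25 + 28/5*γ26 + 98/15*γ35 + 147/5*γ46 - 14*γ56 + 98/15*γ123 + 1267/90*γ125 + 49*γ126 + 56/45*γ134 - 42*γ135 - 49/6*γ136 - 28/3*γ146 - 28/5*γ156 + 14*γ235 + 28/15*γ256 + 126/5*γ345 + 98/45*γ356 - 84/25*γ1234 + 42*γ1235 + 98/5*γ1236 - 49/5*γ1245 - 77/30*γ1256 + 42/5*γ1345 + 56/15*γ1346 + 126/5*γ2345 + 49/10*γ2346 - 49/4*γ3456 + 28/9*γ12345 + 245/12*γ12356 + 70/3*γ12456 + 28/3*γ123456
step 4: -56/25*γ346 - 84/25*γ1345 + 49/45*γ1346 - 49/3*γ3456 + 28/25*γ12346 + 392/25*γ13456 - 28/5*γ23456 + 112/45*γ123456
Answer: 49/45


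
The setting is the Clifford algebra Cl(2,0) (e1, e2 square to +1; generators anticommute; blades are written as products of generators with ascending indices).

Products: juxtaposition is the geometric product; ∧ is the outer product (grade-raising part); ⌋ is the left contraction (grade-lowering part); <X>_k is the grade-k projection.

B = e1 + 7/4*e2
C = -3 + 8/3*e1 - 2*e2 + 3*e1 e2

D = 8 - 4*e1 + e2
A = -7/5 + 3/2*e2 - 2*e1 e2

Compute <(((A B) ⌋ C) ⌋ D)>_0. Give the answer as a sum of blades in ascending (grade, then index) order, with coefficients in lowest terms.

step 1: 21/8 - 49/10*e1 - 9/20*e2 - 3/2*e1 e2
step 2: -373/24 + 167/20*e1 - 399/20*e2 + 63/8*e1 e2
step 3: -10661/60 + 373/6*e1 - 373/24*e2
step 4: -10661/60
Answer: -10661/60


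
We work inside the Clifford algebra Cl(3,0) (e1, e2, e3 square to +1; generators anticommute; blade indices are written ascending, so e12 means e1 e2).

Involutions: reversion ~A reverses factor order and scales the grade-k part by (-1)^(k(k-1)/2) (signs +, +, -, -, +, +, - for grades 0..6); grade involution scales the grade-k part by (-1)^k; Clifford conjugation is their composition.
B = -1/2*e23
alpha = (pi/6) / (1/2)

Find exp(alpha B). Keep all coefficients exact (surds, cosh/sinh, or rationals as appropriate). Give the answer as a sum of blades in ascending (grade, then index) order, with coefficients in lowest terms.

B^2 = (-1/2)^2*(e23)^2 = 1/4*(-1) = -1/4 (a basis 2-blade squares to minus the product of its generators' squares).
B^2 = -1/4 — circular case — the even/odd split gives cos and sin: l = 1/2, alpha*l = pi/6, so exp(alpha B) = cos(pi/6) + (sin(pi/6)/(1/2))*B = sqrt(3)/2 + (1)*B.
Answer: sqrt(3)/2 - 1/2*e23


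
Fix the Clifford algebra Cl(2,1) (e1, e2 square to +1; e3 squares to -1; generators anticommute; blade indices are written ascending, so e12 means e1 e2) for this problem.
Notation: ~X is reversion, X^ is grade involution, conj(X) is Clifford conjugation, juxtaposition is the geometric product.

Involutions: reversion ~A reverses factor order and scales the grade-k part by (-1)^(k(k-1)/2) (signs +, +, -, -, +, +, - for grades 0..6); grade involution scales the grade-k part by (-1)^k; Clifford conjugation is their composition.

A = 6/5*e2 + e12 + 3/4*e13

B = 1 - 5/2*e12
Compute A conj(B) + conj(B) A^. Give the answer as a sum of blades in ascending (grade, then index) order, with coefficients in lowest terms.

first term: -5/2 - 3*e1 + 6/5*e2 + e12 + 3/4*e13 + 15/8*e23
second term: -5/2 - 3*e1 - 6/5*e2 + e12 + 3/4*e13 - 15/8*e23
Answer: -5 - 6*e1 + 2*e12 + 3/2*e13


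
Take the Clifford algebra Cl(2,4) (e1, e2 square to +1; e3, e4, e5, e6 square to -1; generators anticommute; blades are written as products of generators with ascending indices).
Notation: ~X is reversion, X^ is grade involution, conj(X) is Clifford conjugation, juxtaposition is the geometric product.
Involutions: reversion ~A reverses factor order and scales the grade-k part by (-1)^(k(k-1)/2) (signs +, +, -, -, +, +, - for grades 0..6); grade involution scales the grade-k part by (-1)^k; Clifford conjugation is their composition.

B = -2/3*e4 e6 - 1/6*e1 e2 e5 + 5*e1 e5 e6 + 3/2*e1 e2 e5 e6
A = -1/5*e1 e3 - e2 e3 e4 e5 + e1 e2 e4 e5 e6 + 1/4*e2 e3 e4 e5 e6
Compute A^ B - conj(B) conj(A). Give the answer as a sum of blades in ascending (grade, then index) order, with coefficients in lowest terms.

first term: -3/2*e4 + 5*e2 e4 - 1/6*e4 e6 + 2/3*e1 e2 e5 - 5/24*e1 e3 e4 + 1/5*e2 e3 e5 + e3 e5 e6 - 5/4*e1 e2 e3 e4 - 169/120*e1 e3 e4 e6 + 11/30*e2 e3 e5 e6 + 5*e1 e2 e3 e4 e6
second term: -3/2*e4 + 5*e2 e4 - 1/6*e4 e6 - 2/3*e1 e2 e5 + 13/24*e1 e3 e4 - 2/15*e2 e3 e5 + e3 e5 e6 + 5/4*e1 e2 e3 e4 - 53/40*e1 e3 e4 e6 + 11/30*e2 e3 e5 e6 - 5*e1 e2 e3 e4 e6
Answer: 4/3*e1 e2 e5 - 3/4*e1 e3 e4 + 1/3*e2 e3 e5 - 5/2*e1 e2 e3 e4 - 1/12*e1 e3 e4 e6 + 10*e1 e2 e3 e4 e6


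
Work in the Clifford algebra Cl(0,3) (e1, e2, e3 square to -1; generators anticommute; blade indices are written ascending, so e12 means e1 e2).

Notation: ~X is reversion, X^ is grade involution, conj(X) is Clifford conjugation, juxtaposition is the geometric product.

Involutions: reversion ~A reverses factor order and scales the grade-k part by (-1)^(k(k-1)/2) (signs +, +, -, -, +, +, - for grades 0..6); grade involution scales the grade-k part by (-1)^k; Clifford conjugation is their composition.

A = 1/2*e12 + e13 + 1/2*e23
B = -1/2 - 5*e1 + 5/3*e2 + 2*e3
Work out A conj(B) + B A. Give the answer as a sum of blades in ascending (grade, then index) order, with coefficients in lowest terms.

first term: 17/6*e1 + 7/2*e2 + 25/6*e3 - 1/4*e12 - 1/2*e13 - 1/4*e23 + 19/6*e123
second term: 17/6*e1 + 7/2*e2 + 25/6*e3 - 1/4*e12 - 1/2*e13 - 1/4*e23 - 19/6*e123
Answer: 17/3*e1 + 7*e2 + 25/3*e3 - 1/2*e12 - e13 - 1/2*e23


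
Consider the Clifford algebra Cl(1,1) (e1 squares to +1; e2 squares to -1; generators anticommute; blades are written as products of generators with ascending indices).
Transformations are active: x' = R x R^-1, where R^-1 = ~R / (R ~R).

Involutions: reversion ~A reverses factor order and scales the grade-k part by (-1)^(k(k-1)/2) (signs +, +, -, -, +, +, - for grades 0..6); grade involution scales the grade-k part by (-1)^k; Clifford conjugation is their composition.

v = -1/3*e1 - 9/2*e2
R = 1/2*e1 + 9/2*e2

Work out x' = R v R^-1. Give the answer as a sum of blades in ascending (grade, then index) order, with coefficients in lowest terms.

~R = 1/2*e1 + 9/2*e2, and R ~R = -20, so R^-1 = ~R / (-20).
R v = 241/12 - 3/4*e1 e2
Answer: -161/240*e1 - 363/80*e2


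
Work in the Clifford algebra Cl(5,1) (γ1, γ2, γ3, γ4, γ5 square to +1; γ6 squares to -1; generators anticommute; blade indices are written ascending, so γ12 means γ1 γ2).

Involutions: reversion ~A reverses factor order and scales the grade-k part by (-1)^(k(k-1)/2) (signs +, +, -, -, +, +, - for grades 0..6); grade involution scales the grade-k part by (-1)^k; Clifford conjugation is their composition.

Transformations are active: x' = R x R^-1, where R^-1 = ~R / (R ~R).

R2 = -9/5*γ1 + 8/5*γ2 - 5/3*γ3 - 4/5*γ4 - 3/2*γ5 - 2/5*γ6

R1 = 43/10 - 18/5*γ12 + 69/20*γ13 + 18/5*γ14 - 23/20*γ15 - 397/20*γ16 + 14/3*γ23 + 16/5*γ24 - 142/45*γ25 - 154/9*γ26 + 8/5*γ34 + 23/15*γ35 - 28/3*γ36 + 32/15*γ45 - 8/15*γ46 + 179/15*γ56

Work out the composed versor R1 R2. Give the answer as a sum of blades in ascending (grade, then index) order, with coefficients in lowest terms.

Distribute over the terms of R2 (each basis-blade product reordered to ascending indices, repeated generators contracted through their squares):
R1 (-9/5*γ1) = -387/50*γ1 - 162/25*γ2 + 621/100*γ3 + 162/25*γ4 - 207/100*γ5 - 3573/100*γ6 - 42/5*γ123 - 144/25*γ124 + 142/25*γ125 + 154/5*γ126 - 72/25*γ134 - 69/25*γ135 + 84/5*γ136 - 96/25*γ145 + 24/25*γ146 - 537/25*γ156
R1 (8/5*γ2) = -144/25*γ1 + 172/25*γ2 - 112/15*γ3 - 128/25*γ4 + 1136/225*γ5 + 1232/45*γ6 - 138/25*γ123 - 144/25*γ124 + 46/25*γ125 + 794/25*γ126 + 64/25*γ234 + 184/75*γ235 - 224/15*γ236 + 256/75*γ245 - 64/75*γ246 + 1432/75*γ256
R1 (-5/3*γ3) = -23/4*γ1 - 70/9*γ2 - 43/6*γ3 + 8/3*γ4 + 23/9*γ5 - 140/9*γ6 + 6*γ123 + 6*γ134 - 23/12*γ135 - 397/12*γ136 + 16/3*γ234 - 142/27*γ235 - 770/27*γ236 - 32/9*γ345 + 8/9*γ346 - 179/9*γ356
R1 (-4/5*γ4) = -72/25*γ1 - 64/25*γ2 - 32/25*γ3 - 86/25*γ4 + 128/75*γ5 - 32/75*γ6 + 72/25*γ124 - 69/25*γ134 - 23/25*γ145 - 397/25*γ146 - 56/15*γ234 - 568/225*γ245 - 616/45*γ246 + 92/75*γ345 - 112/15*γ346 - 716/75*γ456
R1 (-3/2*γ5) = 69/40*γ1 + 71/15*γ2 - 23/10*γ3 - 16/5*γ4 - 129/20*γ5 + 179/10*γ6 + 27/5*γ125 - 207/40*γ135 - 27/5*γ145 - 1191/40*γ156 - 7*γ235 - 24/5*γ245 - 77/3*γ256 - 12/5*γ345 - 14*γ356 - 4/5*γ456
R1 (-2/5*γ6) = -397/50*γ1 - 308/45*γ2 - 56/15*γ3 - 16/75*γ4 + 358/75*γ5 - 43/25*γ6 + 36/25*γ126 - 69/50*γ136 - 36/25*γ146 + 23/50*γ156 - 28/15*γ236 - 32/25*γ246 + 284/225*γ256 - 16/25*γ346 - 46/75*γ356 - 64/75*γ456
Summing the partial products and collecting blades:
Answer: -5669/200*γ1 - 2711/225*γ2 - 4721/300*γ3 - 212/75*γ4 + 1252/225*γ5 - 7339/900*γ6 - 198/25*γ123 - 216/25*γ124 + 323/25*γ125 + 64*γ126 + 9/25*γ134 - 5911/600*γ135 - 5299/300*γ136 - 254/25*γ145 - 409/25*γ146 - 10159/200*γ156 + 104/25*γ234 - 6619/675*γ235 - 6118/135*γ236 - 176/45*γ245 - 712/45*γ246 - 239/45*γ256 - 1064/225*γ345 - 1624/225*γ346 - 7763/225*γ356 - 56/5*γ456


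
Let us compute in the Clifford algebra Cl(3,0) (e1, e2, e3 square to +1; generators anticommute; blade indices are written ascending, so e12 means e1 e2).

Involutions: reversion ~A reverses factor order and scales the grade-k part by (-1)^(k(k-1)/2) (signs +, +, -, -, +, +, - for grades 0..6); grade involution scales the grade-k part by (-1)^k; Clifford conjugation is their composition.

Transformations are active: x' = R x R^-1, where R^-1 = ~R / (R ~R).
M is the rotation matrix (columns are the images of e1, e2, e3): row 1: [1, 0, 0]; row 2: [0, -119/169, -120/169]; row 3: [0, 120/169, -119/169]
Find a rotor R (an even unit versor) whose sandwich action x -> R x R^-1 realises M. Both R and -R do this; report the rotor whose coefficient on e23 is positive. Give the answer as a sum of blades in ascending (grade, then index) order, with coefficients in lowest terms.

Method: write R = a + b12*e12 + b13*e13 + b23*e23 with a^2 + b12^2 + b13^2 + b23^2 = 1 (so R^-1 = ~R). Expanding the columns R e_j ~R gives tr M = 4a^2 - 1 and, from the antisymmetric part, M21 - M12 = -4a*b12, M13 - M31 = 4a*b13, M32 - M23 = -4a*b23.
Here tr M = -69/169, so a^2 = (1 + tr M)/4 = 25/169 and a = ±5/13. Taking a = 5/13: M21 - M12 = 0, M13 - M31 = 0, M32 - M23 = 240/169, giving b12 = 0, b13 = 0, b23 = -12/13, i.e. R = 5/13 - 12/13*e23.
Its e23 coefficient is negative, so report the other preimage -R.
Answer: -5/13 + 12/13*e23. Uniqueness: Spin(3) -> SO(3) maps R and -R to the same rotation of trace -69/169; fixing the sign of the e23 coefficient removes the ambiguity.


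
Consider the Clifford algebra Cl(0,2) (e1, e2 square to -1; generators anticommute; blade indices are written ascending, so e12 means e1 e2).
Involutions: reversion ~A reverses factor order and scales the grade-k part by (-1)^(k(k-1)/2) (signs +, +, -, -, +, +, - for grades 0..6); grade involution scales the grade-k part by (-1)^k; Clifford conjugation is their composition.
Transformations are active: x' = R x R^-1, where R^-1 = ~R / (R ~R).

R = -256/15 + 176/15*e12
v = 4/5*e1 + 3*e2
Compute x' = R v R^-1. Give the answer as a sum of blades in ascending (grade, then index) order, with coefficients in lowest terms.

~R = -256/15 - 176/15*e12, and R ~R = 96512/225, so R^-1 = ~R / (96512/225).
R v = -3664/75*e1 - 3136/75*e2
Answer: 1164/377*e1 + 617/1885*e2


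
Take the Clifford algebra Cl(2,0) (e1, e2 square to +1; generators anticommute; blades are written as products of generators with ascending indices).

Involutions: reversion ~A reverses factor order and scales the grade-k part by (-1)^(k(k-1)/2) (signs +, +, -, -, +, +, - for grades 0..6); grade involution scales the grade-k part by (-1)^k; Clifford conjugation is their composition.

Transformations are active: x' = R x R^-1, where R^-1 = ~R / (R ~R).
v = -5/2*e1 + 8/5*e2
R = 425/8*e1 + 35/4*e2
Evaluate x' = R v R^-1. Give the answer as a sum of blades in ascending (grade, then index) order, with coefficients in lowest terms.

~R = 425/8*e1 + 35/4*e2, and R ~R = 185525/64, so R^-1 = ~R / (185525/64).
R v = -1901/16 + 855/8*e1 e2
Answer: -27529/14842*e1 - 85982/37105*e2


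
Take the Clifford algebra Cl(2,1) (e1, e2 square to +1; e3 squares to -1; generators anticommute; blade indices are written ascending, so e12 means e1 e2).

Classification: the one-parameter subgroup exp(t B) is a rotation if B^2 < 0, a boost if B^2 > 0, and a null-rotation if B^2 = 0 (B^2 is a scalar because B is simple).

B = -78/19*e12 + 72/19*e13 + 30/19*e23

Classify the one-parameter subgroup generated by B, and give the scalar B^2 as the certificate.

B^2 term by term: the squares give (-78/19)^2*(e12)^2 + (72/19)^2*(e13)^2 + (30/19)^2*(e23)^2 = 6084/361*(-1) + 5184/361*(+1) + 900/361*(+1) = 0 (each basis 2-blade squares to minus the product of its generators' squares); cross terms between blades sharing an index anticommute and cancel. So B^2 = 0.
Answer: null-rotation, certificate B^2 = 0. No conjugation can change B^2 = 0; the sign gives the class.


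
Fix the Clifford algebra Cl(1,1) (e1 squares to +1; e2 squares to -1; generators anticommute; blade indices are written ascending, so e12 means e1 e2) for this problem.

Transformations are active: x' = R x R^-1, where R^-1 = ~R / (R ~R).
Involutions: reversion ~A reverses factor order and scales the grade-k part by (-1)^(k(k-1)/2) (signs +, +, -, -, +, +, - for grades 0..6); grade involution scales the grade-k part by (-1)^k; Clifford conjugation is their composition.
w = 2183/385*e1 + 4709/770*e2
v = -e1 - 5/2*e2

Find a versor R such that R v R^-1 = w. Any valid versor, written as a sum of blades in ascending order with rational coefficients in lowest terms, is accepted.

A norm check does it: q(v) = q(w) = -21/4, hence R = v + w = 1798/385*e1 + 1392/385*e2 realises the map — parallel part kept, (v - w)/2 negated, v carried to w.
Answer: 1798/385*e1 + 1392/385*e2


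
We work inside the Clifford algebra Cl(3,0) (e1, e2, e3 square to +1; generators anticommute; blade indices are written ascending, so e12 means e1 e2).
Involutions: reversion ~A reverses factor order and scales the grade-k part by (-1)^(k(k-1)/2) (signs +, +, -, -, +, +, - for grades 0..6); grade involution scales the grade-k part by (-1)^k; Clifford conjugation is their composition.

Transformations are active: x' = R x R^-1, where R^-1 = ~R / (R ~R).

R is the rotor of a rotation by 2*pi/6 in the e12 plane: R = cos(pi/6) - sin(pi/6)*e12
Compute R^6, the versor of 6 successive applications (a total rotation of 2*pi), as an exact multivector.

The rotor phase is half the rotation angle and phases add under composition, so 6 steps in the e12 plane accumulate phase 6*(pi/6) = pi: R^6 = cos(pi) - sin(pi)*e12.
cos(pi) = -1 and sin(pi) = 0, so R^6 = -1. The total rotation 2*pi is 1 full turn, so every vector returns to itself, yet the rotor is -1, on the OTHER sheet of the double cover (an odd number of 2*pi turns).
Answer: -1


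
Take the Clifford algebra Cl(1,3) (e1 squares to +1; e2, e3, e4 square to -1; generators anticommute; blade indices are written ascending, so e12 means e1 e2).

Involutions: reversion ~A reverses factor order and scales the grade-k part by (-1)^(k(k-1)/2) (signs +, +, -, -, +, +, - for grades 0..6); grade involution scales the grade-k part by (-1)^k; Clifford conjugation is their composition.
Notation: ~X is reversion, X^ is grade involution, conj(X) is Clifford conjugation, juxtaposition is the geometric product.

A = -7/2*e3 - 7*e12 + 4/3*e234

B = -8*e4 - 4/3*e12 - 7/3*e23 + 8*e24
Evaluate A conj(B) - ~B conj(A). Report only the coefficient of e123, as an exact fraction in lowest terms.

first term: -28/3 - 49/6*e2 - 32/3*e3 - 28/9*e4 + 49/3*e13 - 56*e14 - 32/3*e23 - 28*e34 - 14/3*e123 - 56*e124 + 16/9*e134 - 28*e234
second term: 28/3 - 49/6*e2 - 32/3*e3 - 28/9*e4 + 49/3*e13 - 56*e14 + 32/3*e23 + 28*e34 + 14/3*e123 - 56*e124 - 16/9*e134 + 28*e234
Answer: -28/3


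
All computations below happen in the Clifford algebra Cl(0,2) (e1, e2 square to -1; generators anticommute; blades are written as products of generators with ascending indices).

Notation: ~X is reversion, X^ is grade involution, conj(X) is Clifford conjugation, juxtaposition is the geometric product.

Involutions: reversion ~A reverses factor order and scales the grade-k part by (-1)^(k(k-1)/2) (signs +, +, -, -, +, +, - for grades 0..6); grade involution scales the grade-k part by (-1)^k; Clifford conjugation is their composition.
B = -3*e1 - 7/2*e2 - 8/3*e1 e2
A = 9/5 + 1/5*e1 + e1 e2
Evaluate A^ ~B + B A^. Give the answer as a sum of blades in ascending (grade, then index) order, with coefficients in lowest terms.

first term: -49/15 - 19/10*e1 - 263/30*e2 + 11/2*e1 e2
second term: 31/15 - 89/10*e1 - 83/30*e2 - 11/2*e1 e2
Answer: -6/5 - 54/5*e1 - 173/15*e2


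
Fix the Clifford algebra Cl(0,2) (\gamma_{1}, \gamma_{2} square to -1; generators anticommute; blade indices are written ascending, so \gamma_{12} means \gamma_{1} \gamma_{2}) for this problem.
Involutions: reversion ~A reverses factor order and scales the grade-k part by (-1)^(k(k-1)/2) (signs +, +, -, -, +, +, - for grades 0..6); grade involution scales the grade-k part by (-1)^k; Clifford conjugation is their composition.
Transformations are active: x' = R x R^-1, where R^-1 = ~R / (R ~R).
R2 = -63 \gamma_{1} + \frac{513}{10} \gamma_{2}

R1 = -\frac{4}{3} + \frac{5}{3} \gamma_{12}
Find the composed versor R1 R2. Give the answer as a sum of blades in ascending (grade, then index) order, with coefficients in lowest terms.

Distribute over the terms of R1 (each basis-blade product reordered to ascending indices, repeated generators contracted through their squares):
(-\frac{4}{3}) R2 = 84 \gamma_{1} - \frac{342}{5} \gamma_{2}
(\frac{5}{3} \gamma_{12}) R2 = -\frac{171}{2} \gamma_{1} - 105 \gamma_{2}
Summing the partial products and collecting blades:
Answer: -\frac{3}{2} \gamma_{1} - \frac{867}{5} \gamma_{2}


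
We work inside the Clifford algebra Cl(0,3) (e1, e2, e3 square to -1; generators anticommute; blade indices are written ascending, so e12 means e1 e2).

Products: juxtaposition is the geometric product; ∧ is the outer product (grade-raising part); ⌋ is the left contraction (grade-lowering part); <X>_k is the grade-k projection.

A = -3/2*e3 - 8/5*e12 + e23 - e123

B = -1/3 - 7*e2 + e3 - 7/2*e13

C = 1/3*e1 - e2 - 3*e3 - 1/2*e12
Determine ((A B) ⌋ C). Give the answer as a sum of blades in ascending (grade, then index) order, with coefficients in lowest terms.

step 1: 3/2 - 119/20*e1 + 5/2*e2 - 13/2*e3 + 151/30*e12 + 7*e13 - 157/30*e23 - 19/15*e123
step 2: -25/2 - 3/4*e1 - 179/40*e2 - 9/2*e3 - 3/4*e12
Answer: -25/2 - 3/4*e1 - 179/40*e2 - 9/2*e3 - 3/4*e12


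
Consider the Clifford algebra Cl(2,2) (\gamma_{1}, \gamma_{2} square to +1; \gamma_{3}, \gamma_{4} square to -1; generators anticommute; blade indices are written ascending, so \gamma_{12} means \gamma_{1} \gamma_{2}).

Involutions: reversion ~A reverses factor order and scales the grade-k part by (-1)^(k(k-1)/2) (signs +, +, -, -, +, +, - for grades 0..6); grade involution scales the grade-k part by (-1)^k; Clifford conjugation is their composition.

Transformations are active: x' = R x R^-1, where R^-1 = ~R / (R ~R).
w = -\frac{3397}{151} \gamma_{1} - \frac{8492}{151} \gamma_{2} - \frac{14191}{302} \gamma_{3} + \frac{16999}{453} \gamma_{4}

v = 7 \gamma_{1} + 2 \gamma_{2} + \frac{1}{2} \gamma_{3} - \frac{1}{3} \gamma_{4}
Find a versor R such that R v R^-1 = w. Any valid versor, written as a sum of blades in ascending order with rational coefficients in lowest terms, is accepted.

Sketch: the shared square \frac{1895}{36} makes R = v + w = -\frac{2340}{151} \gamma_{1} - \frac{8190}{151} \gamma_{2} - \frac{7020}{151} \gamma_{3} + \frac{5616}{151} \gamma_{4} the natural versor; its sandwich fixes that direction, negates (v - w)/2, and sends v to w.
Answer: -\frac{2340}{151} \gamma_{1} - \frac{8190}{151} \gamma_{2} - \frac{7020}{151} \gamma_{3} + \frac{5616}{151} \gamma_{4}
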